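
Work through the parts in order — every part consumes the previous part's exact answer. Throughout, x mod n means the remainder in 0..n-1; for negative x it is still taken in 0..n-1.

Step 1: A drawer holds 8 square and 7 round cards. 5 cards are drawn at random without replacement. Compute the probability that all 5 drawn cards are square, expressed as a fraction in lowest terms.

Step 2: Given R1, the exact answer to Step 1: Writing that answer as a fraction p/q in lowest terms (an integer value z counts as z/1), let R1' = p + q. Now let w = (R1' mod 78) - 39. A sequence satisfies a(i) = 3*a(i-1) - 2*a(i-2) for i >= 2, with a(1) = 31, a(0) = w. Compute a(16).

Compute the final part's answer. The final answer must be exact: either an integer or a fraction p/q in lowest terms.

1507313

Step 1: total draws C(15,5) = 3003; favorable C(8,5) = 56; P = 8/429; answer 8/429
Step 2: R1 = 8/429; threaded value p + q = 437; w = 8; a(2) = 3*(31) - 2*(8) = 77; iterating: a(2)=77, a(3)=169, a(4)=353, a(5)=721, a(6)=1457, a(7)=2929, a(8)=5873, a(9)=11761, a(10)=23537, a(11)=47089, a(12)=94193, a(13)=188401, a(14)=376817, a(15)=753649, a(16)=1507313; answer 1507313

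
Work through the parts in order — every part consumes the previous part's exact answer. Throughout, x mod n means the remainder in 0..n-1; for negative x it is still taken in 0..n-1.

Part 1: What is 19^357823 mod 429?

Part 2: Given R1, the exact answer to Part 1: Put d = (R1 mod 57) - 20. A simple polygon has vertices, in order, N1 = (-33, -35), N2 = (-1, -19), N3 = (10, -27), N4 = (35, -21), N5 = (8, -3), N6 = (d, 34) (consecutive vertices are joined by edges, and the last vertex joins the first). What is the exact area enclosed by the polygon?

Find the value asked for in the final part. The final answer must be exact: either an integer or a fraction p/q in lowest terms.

3129/2

Part 1: squarings mod 429: 19^1=19, 19^2=361, 19^4=334, 19^8=16, 19^16=256, 19^32=328, 19^64=334, 19^128=16, 19^256=256, 19^512=328, 19^1024=334, 19^2048=16, 19^4096=256, 19^8192=328, 19^16384=334, 19^32768=16, 19^65536=256, 19^131072=328, 19^262144=334; 19^357823 = 19^1 * 19^2 * 19^4 * 19^8 * 19^16 * 19^32 * 19^128 * 19^256 * 19^1024 * 19^4096 * 19^8192 * 19^16384 * 19^65536 * 19^262144 = 358 (mod 429); answer 358
Part 2: R1 = 358; d = -4; cross terms: (-33*-19 - -1*-35)=592, (-1*-27 - 10*-19)=217, (10*-21 - 35*-27)=735, (35*-3 - 8*-21)=63, (8*34 - -4*-3)=260, (-4*-35 - -33*34)=1262; twice the area = |3129| = 3129; area = 3129/2; answer 3129/2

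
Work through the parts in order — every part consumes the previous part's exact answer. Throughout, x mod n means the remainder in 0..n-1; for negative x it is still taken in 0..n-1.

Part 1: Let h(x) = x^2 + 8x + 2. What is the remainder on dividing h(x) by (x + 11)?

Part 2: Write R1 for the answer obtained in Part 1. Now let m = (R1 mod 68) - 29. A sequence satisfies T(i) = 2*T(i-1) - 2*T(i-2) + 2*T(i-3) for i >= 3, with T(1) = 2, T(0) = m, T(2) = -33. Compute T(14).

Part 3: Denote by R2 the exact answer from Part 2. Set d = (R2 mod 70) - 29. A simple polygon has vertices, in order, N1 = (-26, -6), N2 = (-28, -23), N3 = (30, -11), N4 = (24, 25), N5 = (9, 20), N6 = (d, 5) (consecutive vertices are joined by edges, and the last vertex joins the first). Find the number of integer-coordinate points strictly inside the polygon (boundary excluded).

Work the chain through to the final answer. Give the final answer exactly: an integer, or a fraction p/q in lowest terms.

Part 1: remainder = value at the root: 1*(-11)^2 + 8*(-11)^1 + 2 = (121) + (-88) + (2) = 35; answer 35
Part 2: R1 = 35; m = 6; T(3) = 2*(-33) - 2*(2) + 2*(6) = -58; iterating: T(3)=-58, T(4)=-46, T(5)=-42, T(6)=-108, T(7)=-224, T(8)=-316, T(9)=-400, T(10)=-616, T(11)=-1064, T(12)=-1696, T(13)=-2496, T(14)=-3728; answer -3728
Part 3: R2 = -3728; d = 23; cross terms: (-26*-23 - -28*-6)=430, (-28*-11 - 30*-23)=998, (30*25 - 24*-11)=1014, (24*20 - 9*25)=255, (9*5 - 23*20)=-415, (23*-6 - -26*5)=-8; twice the area = |2274| = 2274; area = 1137; boundary points = 1 + 2 + 6 + 5 + 1 + 1 = 16; strictly interior points = area - boundary/2 + 1 = 1130; answer 1130

1130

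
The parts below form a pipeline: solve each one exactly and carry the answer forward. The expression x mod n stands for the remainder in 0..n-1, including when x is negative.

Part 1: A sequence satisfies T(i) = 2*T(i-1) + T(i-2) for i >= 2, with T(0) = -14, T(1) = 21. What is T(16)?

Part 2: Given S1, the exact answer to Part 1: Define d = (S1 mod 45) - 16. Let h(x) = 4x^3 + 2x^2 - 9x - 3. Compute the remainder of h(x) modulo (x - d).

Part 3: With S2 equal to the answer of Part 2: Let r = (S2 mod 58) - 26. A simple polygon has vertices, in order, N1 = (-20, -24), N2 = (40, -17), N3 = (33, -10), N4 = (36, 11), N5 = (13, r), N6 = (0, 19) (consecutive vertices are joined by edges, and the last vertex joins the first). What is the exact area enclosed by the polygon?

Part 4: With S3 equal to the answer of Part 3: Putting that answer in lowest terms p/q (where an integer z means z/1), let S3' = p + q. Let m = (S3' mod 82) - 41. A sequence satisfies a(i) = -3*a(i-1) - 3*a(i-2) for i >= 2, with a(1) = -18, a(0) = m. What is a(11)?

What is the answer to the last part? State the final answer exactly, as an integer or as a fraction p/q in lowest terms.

1458

Part 1: T(2) = 2*(21) + 1*(-14) = 28; iterating: T(2)=28, T(3)=77, T(4)=182, T(5)=441, T(6)=1064, T(7)=2569, T(8)=6202, T(9)=14973, T(10)=36148, T(11)=87269, T(12)=210686, T(13)=508641, T(14)=1227968, T(15)=2964577, T(16)=7157122; answer 7157122
Part 2: S1 = 7157122; d = -9; remainder = value at the root: 4*(-9)^3 + 2*(-9)^2 - 9*(-9)^1 - 3 = (-2916) + (162) + (81) + (-3) = -2676; answer -2676
Part 3: S2 = -2676; r = 24; cross terms: (-20*-17 - 40*-24)=1300, (40*-10 - 33*-17)=161, (33*11 - 36*-10)=723, (36*24 - 13*11)=721, (13*19 - 0*24)=247, (0*-24 - -20*19)=380; twice the area = |3532| = 3532; area = 1766; answer 1766
Part 4: S3 = 1766; threaded value p + q = 1767; m = 4; a(2) = -3*(-18) - 3*(4) = 42; iterating: a(2)=42, a(3)=-72, a(4)=90, a(5)=-54, a(6)=-108, a(7)=486, a(8)=-1134, a(9)=1944, a(10)=-2430, a(11)=1458; answer 1458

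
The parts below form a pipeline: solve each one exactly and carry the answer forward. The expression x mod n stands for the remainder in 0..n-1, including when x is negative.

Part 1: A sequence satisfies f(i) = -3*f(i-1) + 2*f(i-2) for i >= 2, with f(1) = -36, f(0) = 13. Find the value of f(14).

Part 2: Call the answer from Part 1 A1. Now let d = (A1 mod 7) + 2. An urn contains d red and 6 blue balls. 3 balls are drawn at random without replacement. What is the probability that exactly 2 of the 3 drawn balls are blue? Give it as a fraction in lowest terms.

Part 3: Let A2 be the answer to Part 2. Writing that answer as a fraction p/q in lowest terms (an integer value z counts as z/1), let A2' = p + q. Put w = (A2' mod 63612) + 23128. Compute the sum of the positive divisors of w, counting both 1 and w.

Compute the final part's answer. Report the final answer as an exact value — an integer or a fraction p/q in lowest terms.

25920

Part 1: f(2) = -3*(-36) + 2*(13) = 134; iterating: f(2)=134, f(3)=-474, f(4)=1690, f(5)=-6018, f(6)=21434, f(7)=-76338, f(8)=271882, f(9)=-968322, f(10)=3448730, f(11)=-12282834, f(12)=43745962, f(13)=-155803554, f(14)=554902586; answer 554902586
Part 2: A1 = 554902586; d = 2; total draws C(8,3) = 56; favorable C(6,2)*C(2,1) = 30; P = 15/28; answer 15/28
Part 3: A2 = 15/28; threaded value p + q = 43; w = 23171; 23171 = 17 * 29 * 47; sigma = (1 + 17) * (1 + 29) * (1 + 47) = 18 * 30 * 48 = 25920; answer 25920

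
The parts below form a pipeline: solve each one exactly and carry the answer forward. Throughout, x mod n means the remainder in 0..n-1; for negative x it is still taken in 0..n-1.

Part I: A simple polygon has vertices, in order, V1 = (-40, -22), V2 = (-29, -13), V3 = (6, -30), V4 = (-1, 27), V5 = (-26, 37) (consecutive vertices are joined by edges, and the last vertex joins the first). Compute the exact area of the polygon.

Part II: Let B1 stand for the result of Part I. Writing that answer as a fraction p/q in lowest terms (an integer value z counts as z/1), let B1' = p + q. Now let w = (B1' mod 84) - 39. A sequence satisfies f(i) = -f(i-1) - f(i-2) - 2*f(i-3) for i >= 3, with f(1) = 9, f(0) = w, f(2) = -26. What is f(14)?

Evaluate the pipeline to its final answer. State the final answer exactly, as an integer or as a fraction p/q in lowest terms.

570

Part I: cross terms: (-40*-13 - -29*-22)=-118, (-29*-30 - 6*-13)=948, (6*27 - -1*-30)=132, (-1*37 - -26*27)=665, (-26*-22 - -40*37)=2052; twice the area = |3679| = 3679; area = 3679/2; answer 3679/2
Part II: B1 = 3679/2; threaded value p + q = 3681; w = 30; f(3) = -1*(-26) - 1*(9) - 2*(30) = -43; iterating: f(3)=-43, f(4)=51, f(5)=44, f(6)=-9, f(7)=-137, f(8)=58, f(9)=97, f(10)=119, f(11)=-332, f(12)=19, f(13)=75, f(14)=570; answer 570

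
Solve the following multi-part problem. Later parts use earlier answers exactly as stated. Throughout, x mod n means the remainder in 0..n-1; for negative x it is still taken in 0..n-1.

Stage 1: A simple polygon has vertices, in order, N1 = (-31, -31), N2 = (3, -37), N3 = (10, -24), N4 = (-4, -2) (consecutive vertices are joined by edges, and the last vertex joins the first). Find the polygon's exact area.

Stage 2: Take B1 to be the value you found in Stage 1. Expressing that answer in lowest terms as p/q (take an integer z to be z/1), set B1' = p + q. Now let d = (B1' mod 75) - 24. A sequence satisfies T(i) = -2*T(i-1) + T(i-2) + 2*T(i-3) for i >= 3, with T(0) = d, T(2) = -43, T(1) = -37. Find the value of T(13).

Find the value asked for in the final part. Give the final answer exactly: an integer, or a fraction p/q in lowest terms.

237473

Stage 1: cross terms: (-31*-37 - 3*-31)=1240, (3*-24 - 10*-37)=298, (10*-2 - -4*-24)=-116, (-4*-31 - -31*-2)=62; twice the area = |1484| = 1484; area = 742; answer 742
Stage 2: B1 = 742; threaded value p + q = 743; d = 44; T(3) = -2*(-43) + 1*(-37) + 2*(44) = 137; iterating: T(3)=137, T(4)=-391, T(5)=833, T(6)=-1783, T(7)=3617, T(8)=-7351, T(9)=14753, T(10)=-29623, T(11)=59297, T(12)=-118711, T(13)=237473; answer 237473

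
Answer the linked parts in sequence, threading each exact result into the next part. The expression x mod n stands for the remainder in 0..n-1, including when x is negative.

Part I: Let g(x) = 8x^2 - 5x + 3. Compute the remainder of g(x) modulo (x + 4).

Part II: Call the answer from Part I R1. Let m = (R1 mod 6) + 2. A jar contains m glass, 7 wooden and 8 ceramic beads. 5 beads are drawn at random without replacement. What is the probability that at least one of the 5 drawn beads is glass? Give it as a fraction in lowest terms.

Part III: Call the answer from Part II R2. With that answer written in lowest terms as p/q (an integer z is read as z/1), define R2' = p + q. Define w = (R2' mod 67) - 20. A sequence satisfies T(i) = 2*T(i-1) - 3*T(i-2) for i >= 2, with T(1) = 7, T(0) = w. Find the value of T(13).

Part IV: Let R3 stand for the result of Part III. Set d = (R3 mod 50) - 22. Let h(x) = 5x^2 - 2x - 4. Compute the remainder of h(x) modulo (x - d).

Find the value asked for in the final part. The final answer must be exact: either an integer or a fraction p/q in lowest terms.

-1

Part I: remainder = value at the root: 8*(-4)^2 - 5*(-4)^1 + 3 = (128) + (20) + (3) = 151; answer 151
Part II: R1 = 151; m = 3; total draws C(18,5) = 8568; complement C(15,5) = 3003; favorable 8568 - 3003 = 5565; P = 265/408; answer 265/408
Part III: R2 = 265/408; threaded value p + q = 673; w = -17; T(2) = 2*(7) - 3*(-17) = 65; iterating: T(2)=65, T(3)=109, T(4)=23, T(5)=-281, T(6)=-631, T(7)=-419, T(8)=1055, T(9)=3367, T(10)=3569, T(11)=-2963, T(12)=-16633, T(13)=-24377; answer -24377
Part IV: R3 = -24377; d = 1; remainder = value at the root: 5*(1)^2 - 2*(1)^1 - 4 = (5) + (-2) + (-4) = -1; answer -1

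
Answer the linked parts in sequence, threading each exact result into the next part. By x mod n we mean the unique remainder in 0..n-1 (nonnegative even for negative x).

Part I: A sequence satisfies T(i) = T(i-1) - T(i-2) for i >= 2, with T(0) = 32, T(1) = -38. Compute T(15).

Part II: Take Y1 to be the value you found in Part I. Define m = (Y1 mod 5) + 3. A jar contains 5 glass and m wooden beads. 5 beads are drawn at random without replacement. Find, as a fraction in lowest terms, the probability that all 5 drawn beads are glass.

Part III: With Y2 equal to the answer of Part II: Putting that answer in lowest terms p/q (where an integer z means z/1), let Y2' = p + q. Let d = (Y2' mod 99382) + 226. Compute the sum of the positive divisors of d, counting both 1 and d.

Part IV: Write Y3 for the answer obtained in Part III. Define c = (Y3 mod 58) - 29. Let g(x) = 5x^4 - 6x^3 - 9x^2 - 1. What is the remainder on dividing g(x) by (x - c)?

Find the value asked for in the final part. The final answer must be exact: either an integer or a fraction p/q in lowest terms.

Part I: T(2) = 1*(-38) - 1*(32) = -70; iterating: T(2)=-70, T(3)=-32, T(4)=38, T(5)=70, T(6)=32, T(7)=-38, T(8)=-70, T(9)=-32, T(10)=38, T(11)=70, T(12)=32, T(13)=-38, T(14)=-70, T(15)=-32; answer -32
Part II: Y1 = -32; m = 6; total draws C(11,5) = 462; favorable C(5,5) = 1; P = 1/462; answer 1/462
Part III: Y2 = 1/462; threaded value p + q = 463; d = 689; 689 = 13 * 53; sigma = (1 + 13) * (1 + 53) = 14 * 54 = 756; answer 756
Part IV: Y3 = 756; c = -27; remainder = value at the root: 5*(-27)^4 - 6*(-27)^3 - 9*(-27)^2 - 1 = (2657205) + (118098) + (-6561) + (-1) = 2768741; answer 2768741

2768741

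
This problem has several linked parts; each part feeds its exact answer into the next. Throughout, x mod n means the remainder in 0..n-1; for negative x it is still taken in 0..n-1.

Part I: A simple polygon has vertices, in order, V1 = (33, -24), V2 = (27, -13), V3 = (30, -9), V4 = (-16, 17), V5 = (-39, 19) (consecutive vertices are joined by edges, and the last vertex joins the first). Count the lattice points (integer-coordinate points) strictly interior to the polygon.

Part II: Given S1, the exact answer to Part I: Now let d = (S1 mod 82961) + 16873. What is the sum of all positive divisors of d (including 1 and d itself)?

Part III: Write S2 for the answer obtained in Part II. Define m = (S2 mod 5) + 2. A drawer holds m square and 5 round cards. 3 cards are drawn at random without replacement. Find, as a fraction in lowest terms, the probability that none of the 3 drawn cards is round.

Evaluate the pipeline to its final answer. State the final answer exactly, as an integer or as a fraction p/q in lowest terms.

1/21

Part I: cross terms: (33*-13 - 27*-24)=219, (27*-9 - 30*-13)=147, (30*17 - -16*-9)=366, (-16*19 - -39*17)=359, (-39*-24 - 33*19)=309; twice the area = |1400| = 1400; area = 700; boundary points = 1 + 1 + 2 + 1 + 1 = 6; strictly interior points = area - boundary/2 + 1 = 698; answer 698
Part II: S1 = 698; d = 17571; 17571 = 3 * 5857; sigma = (1 + 3) * (1 + 5857) = 4 * 5858 = 23432; answer 23432
Part III: S2 = 23432; m = 4; total draws C(9,3) = 84; favorable C(4,3) = 4; P = 1/21; answer 1/21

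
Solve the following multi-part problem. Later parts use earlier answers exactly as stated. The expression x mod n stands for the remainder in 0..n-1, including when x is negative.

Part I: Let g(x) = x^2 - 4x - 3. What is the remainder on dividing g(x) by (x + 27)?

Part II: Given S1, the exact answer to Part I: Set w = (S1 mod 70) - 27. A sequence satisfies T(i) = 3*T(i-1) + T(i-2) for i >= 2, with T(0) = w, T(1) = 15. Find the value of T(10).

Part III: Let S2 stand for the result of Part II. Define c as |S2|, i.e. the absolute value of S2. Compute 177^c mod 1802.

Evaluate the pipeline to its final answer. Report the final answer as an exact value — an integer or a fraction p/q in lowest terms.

Part I: remainder = value at the root: 1*(-27)^2 - 4*(-27)^1 - 3 = (729) + (108) + (-3) = 834; answer 834
Part II: S1 = 834; w = 37; T(2) = 3*(15) + 1*(37) = 82; iterating: T(2)=82, T(3)=261, T(4)=865, T(5)=2856, T(6)=9433, T(7)=31155, T(8)=102898, T(9)=339849, T(10)=1122445; answer 1122445
Part III: S2 = 1122445; c = 1122445; squarings mod 1802: 177^1=177, 177^2=695, 177^4=89, 177^8=713, 177^16=205, 177^32=579, 177^64=69, 177^128=1157, 177^256=1565, 177^512=307, 177^1024=545, 177^2048=1497, 177^4096=1123, 177^8192=1531, 177^16384=1361, 177^32768=1667, 177^65536=205, 177^131072=579, 177^262144=69, 177^524288=1157, 177^1048576=1565; 177^1122445 = 177^1 * 177^4 * 177^8 * 177^128 * 177^8192 * 177^65536 * 177^1048576 = 1587 (mod 1802); answer 1587

1587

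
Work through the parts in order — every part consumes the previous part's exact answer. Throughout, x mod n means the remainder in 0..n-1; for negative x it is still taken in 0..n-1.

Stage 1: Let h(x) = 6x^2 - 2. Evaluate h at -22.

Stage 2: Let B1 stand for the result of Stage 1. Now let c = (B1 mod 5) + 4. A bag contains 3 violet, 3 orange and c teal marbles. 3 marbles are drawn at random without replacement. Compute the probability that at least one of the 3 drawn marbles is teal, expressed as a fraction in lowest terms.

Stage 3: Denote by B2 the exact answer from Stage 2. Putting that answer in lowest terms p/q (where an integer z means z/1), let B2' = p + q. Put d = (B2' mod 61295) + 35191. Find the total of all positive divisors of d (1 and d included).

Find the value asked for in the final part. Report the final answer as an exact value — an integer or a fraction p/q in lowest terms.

61628

Stage 1: 6*(-22)^2 - 2 = (2904) + (-2) = 2902; answer 2902
Stage 2: B1 = 2902; c = 6; total draws C(12,3) = 220; complement C(6,3) = 20; favorable 220 - 20 = 200; P = 10/11; answer 10/11
Stage 3: B2 = 10/11; threaded value p + q = 21; d = 35212; 35212 = 2^2 * 8803; sigma = (1 + 2 + 4) * (1 + 8803) = 7 * 8804 = 61628; answer 61628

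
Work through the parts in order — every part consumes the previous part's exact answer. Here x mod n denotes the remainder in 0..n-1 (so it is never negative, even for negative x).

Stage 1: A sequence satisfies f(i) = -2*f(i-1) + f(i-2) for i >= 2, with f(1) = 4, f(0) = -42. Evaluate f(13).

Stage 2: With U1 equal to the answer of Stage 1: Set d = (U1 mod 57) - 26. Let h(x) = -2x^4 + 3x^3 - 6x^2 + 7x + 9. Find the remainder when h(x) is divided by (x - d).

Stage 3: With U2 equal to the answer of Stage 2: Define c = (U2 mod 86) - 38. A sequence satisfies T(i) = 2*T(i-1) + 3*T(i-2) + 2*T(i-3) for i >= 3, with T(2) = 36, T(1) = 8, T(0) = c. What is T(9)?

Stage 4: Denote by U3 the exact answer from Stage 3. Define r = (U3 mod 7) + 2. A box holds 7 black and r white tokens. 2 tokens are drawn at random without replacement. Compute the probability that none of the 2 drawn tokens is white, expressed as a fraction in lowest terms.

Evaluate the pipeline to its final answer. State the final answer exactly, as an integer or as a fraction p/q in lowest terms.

Stage 1: f(2) = -2*(4) + 1*(-42) = -50; iterating: f(2)=-50, f(3)=104, f(4)=-258, f(5)=620, f(6)=-1498, f(7)=3616, f(8)=-8730, f(9)=21076, f(10)=-50882, f(11)=122840, f(12)=-296562, f(13)=715964; answer 715964
Stage 2: U1 = 715964; d = 18; remainder = value at the root: -2*(18)^4 + 3*(18)^3 - 6*(18)^2 + 7*(18)^1 + 9 = (-209952) + (17496) + (-1944) + (126) + (9) = -194265; answer -194265
Stage 3: U2 = -194265; c = -29; T(3) = 2*(36) + 3*(8) + 2*(-29) = 38; iterating: T(3)=38, T(4)=200, T(5)=586, T(6)=1848, T(7)=5854, T(8)=18424, T(9)=58106; answer 58106
Stage 4: U3 = 58106; r = 8; total draws C(15,2) = 105; favorable C(7,2) = 21; P = 1/5; answer 1/5

1/5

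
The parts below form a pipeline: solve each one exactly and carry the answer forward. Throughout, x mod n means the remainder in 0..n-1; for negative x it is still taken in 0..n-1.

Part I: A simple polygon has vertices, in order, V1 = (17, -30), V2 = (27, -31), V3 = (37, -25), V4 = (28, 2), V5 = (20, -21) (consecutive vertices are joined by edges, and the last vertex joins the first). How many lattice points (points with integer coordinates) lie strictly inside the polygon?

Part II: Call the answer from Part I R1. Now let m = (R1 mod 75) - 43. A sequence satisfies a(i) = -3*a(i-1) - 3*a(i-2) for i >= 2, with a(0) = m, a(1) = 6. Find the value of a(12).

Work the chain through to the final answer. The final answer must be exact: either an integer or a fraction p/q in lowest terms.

Part I: cross terms: (17*-31 - 27*-30)=283, (27*-25 - 37*-31)=472, (37*2 - 28*-25)=774, (28*-21 - 20*2)=-628, (20*-30 - 17*-21)=-243; twice the area = |658| = 658; area = 329; boundary points = 1 + 2 + 9 + 1 + 3 = 16; strictly interior points = area - boundary/2 + 1 = 322; answer 322
Part II: R1 = 322; m = -21; a(2) = -3*(6) - 3*(-21) = 45; iterating: a(2)=45, a(3)=-153, a(4)=324, a(5)=-513, a(6)=567, a(7)=-162, a(8)=-1215, a(9)=4131, a(10)=-8748, a(11)=13851, a(12)=-15309; answer -15309

-15309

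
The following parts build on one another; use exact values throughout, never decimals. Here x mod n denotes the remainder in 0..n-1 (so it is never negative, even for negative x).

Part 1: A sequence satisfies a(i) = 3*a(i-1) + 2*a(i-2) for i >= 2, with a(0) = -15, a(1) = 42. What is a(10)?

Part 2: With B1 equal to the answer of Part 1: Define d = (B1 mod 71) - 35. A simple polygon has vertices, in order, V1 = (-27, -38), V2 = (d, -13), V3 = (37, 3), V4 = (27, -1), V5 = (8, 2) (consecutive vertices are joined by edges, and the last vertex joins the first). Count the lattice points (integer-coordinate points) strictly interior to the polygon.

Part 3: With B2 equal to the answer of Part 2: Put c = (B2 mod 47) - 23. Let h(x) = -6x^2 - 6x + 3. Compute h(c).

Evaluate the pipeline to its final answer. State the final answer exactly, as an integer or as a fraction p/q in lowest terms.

-249

Part 1: a(2) = 3*(42) + 2*(-15) = 96; iterating: a(2)=96, a(3)=372, a(4)=1308, a(5)=4668, a(6)=16620, a(7)=59196, a(8)=210828, a(9)=750876, a(10)=2674284; answer 2674284
Part 2: B1 = 2674284; d = 34; cross terms: (-27*-13 - 34*-38)=1643, (34*3 - 37*-13)=583, (37*-1 - 27*3)=-118, (27*2 - 8*-1)=62, (8*-38 - -27*2)=-250; twice the area = |1920| = 1920; area = 960; boundary points = 1 + 1 + 2 + 1 + 5 = 10; strictly interior points = area - boundary/2 + 1 = 956; answer 956
Part 3: B2 = 956; c = -7; -6*(-7)^2 - 6*(-7)^1 + 3 = (-294) + (42) + (3) = -249; answer -249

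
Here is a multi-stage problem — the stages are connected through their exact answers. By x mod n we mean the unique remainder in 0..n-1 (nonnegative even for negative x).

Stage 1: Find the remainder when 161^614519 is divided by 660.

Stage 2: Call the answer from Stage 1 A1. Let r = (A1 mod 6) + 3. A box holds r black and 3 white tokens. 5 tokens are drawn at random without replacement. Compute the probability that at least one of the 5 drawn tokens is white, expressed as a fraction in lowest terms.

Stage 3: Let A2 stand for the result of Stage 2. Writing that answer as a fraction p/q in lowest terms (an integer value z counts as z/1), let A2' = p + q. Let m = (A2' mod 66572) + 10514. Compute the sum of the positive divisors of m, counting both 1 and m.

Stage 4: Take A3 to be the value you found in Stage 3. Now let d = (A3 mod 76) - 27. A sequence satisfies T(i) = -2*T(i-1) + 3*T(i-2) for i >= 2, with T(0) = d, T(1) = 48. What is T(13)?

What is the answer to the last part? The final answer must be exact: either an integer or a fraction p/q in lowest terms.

Stage 1: squarings mod 660: 161^1=161, 161^2=181, 161^4=421, 161^8=361, 161^16=301, 161^32=181, 161^64=421, 161^128=361, 161^256=301, 161^512=181, 161^1024=421, 161^2048=361, 161^4096=301, 161^8192=181, 161^16384=421, 161^32768=361, 161^65536=301, 161^131072=181, 161^262144=421, 161^524288=361; 161^614519 = 161^1 * 161^2 * 161^4 * 161^16 * 161^32 * 161^64 * 161^8192 * 161^16384 * 161^65536 * 161^524288 = 41 (mod 660); answer 41
Stage 2: A1 = 41; r = 8; total draws C(11,5) = 462; complement C(8,5) = 56; favorable 462 - 56 = 406; P = 29/33; answer 29/33
Stage 3: A2 = 29/33; threaded value p + q = 62; m = 10576; 10576 = 2^4 * 661; sigma = (1 + 2 + 4 + 8 + 16) * (1 + 661) = 31 * 662 = 20522; answer 20522
Stage 4: A3 = 20522; d = -25; T(2) = -2*(48) + 3*(-25) = -171; iterating: T(2)=-171, T(3)=486, T(4)=-1485, T(5)=4428, T(6)=-13311, T(7)=39906, T(8)=-119745, T(9)=359208, T(10)=-1077651, T(11)=3232926, T(12)=-9698805, T(13)=29096388; answer 29096388

29096388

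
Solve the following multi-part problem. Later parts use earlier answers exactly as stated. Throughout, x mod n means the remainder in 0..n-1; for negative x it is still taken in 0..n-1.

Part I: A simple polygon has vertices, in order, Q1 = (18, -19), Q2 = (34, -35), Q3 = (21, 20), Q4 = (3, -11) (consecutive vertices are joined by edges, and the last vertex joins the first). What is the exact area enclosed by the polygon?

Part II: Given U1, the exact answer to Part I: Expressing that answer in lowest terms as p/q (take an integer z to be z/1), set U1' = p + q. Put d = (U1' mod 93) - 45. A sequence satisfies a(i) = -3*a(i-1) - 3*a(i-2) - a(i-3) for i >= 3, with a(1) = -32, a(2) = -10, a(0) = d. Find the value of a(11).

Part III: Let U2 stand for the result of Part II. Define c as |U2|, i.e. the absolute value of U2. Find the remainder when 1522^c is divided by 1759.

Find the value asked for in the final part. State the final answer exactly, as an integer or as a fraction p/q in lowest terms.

Part I: cross terms: (18*-35 - 34*-19)=16, (34*20 - 21*-35)=1415, (21*-11 - 3*20)=-291, (3*-19 - 18*-11)=141; twice the area = |1281| = 1281; area = 1281/2; answer 1281/2
Part II: U1 = 1281/2; threaded value p + q = 1283; d = 29; a(3) = -3*(-10) - 3*(-32) - 1*(29) = 97; iterating: a(3)=97, a(4)=-229, a(5)=406, a(6)=-628, a(7)=895, a(8)=-1207, a(9)=1564, a(10)=-1966, a(11)=2413; answer 2413
Part III: U2 = 2413; c = 2413; squarings mod 1759: 1522^1=1522, 1522^2=1640, 1522^4=89, 1522^8=885, 1522^16=470, 1522^32=1025, 1522^64=502, 1522^128=467, 1522^256=1732, 1522^512=729, 1522^1024=223, 1522^2048=477; 1522^2413 = 1522^1 * 1522^4 * 1522^8 * 1522^32 * 1522^64 * 1522^256 * 1522^2048 = 494 (mod 1759); answer 494

494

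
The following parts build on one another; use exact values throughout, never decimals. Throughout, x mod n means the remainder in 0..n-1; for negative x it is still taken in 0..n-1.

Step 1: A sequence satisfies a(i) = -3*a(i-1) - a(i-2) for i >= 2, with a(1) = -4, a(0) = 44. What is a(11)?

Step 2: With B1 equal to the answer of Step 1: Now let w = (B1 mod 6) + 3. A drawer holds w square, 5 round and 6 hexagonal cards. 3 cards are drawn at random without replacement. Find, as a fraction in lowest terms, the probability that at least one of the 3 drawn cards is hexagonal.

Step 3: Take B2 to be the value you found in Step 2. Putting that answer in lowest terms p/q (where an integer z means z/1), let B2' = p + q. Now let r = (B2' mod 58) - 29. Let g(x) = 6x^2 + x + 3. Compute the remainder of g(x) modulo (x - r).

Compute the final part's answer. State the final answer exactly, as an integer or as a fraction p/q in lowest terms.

Step 1: a(2) = -3*(-4) - 1*(44) = -32; iterating: a(2)=-32, a(3)=100, a(4)=-268, a(5)=704, a(6)=-1844, a(7)=4828, a(8)=-12640, a(9)=33092, a(10)=-86636, a(11)=226816; answer 226816
Step 2: B1 = 226816; w = 7; total draws C(18,3) = 816; complement C(12,3) = 220; favorable 816 - 220 = 596; P = 149/204; answer 149/204
Step 3: B2 = 149/204; threaded value p + q = 353; r = -24; remainder = value at the root: 6*(-24)^2 + 1*(-24)^1 + 3 = (3456) + (-24) + (3) = 3435; answer 3435

3435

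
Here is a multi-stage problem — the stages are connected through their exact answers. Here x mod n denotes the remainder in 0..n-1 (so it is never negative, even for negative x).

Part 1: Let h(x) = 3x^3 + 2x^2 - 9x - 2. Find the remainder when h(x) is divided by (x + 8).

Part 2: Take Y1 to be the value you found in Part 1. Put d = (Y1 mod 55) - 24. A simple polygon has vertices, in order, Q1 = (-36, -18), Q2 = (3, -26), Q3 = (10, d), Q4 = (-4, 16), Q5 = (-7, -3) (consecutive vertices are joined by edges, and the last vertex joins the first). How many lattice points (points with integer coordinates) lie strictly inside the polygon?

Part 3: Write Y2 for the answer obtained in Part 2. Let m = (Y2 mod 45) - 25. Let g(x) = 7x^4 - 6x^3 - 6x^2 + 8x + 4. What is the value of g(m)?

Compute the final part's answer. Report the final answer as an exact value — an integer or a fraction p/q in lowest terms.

373159

Part 1: remainder = value at the root: 3*(-8)^3 + 2*(-8)^2 - 9*(-8)^1 - 2 = (-1536) + (128) + (72) + (-2) = -1338; answer -1338
Part 2: Y1 = -1338; d = 13; cross terms: (-36*-26 - 3*-18)=990, (3*13 - 10*-26)=299, (10*16 - -4*13)=212, (-4*-3 - -7*16)=124, (-7*-18 - -36*-3)=18; twice the area = |1643| = 1643; area = 1643/2; boundary points = 1 + 1 + 1 + 1 + 1 = 5; strictly interior points = area - boundary/2 + 1 = 820; answer 820
Part 3: Y2 = 820; m = -15; 7*(-15)^4 - 6*(-15)^3 - 6*(-15)^2 + 8*(-15)^1 + 4 = (354375) + (20250) + (-1350) + (-120) + (4) = 373159; answer 373159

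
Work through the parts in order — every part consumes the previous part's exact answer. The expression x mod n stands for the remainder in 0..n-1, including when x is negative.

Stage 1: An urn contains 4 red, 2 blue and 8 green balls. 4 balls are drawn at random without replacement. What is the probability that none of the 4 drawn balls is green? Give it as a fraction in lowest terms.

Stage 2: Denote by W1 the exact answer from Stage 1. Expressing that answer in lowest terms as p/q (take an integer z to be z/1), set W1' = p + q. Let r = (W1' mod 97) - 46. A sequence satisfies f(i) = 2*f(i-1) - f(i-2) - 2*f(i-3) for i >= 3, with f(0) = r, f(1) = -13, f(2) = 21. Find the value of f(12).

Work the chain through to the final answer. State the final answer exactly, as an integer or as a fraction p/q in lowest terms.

Stage 1: total draws C(14,4) = 1001; favorable C(6,4) = 15; P = 15/1001; answer 15/1001
Stage 2: W1 = 15/1001; threaded value p + q = 1016; r = 0; f(3) = 2*(21) - 1*(-13) - 2*(0) = 55; iterating: f(3)=55, f(4)=115, f(5)=133, f(6)=41, f(7)=-281, f(8)=-869, f(9)=-1539, f(10)=-1647, f(11)=-17, f(12)=4691; answer 4691

4691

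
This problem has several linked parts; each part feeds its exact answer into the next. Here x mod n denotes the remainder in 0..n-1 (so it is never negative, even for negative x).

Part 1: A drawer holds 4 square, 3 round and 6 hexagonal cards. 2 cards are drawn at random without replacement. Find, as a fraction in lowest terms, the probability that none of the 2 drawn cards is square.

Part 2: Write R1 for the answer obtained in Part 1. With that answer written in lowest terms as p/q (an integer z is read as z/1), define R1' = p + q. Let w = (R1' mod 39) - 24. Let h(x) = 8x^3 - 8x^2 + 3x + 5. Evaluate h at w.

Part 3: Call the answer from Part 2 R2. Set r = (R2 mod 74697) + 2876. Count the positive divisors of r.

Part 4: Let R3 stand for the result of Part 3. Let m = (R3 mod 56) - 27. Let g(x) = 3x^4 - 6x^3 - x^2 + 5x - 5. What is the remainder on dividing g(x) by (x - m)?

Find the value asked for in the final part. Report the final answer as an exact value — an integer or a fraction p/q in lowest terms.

911876

Part 1: total draws C(13,2) = 78; favorable C(9,2) = 36; P = 6/13; answer 6/13
Part 2: R1 = 6/13; threaded value p + q = 19; w = -5; 8*(-5)^3 - 8*(-5)^2 + 3*(-5)^1 + 5 = (-1000) + (-200) + (-15) + (5) = -1210; answer -1210
Part 3: R2 = -1210; r = 76363; 76363 = 7 * 10909; number of divisors = (1+1) * (1+1) = 4; answer 4
Part 4: R3 = 4; m = -23; remainder = value at the root: 3*(-23)^4 - 6*(-23)^3 - 1*(-23)^2 + 5*(-23)^1 - 5 = (839523) + (73002) + (-529) + (-115) + (-5) = 911876; answer 911876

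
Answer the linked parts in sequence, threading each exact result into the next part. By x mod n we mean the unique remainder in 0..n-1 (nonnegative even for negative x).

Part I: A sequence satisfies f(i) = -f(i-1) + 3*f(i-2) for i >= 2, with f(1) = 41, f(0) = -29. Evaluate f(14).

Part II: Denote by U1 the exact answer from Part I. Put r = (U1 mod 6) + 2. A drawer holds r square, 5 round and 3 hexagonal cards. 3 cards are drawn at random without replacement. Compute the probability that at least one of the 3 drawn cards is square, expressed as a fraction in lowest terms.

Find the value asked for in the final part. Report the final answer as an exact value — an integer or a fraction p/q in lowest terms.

11/13

Part I: f(2) = -1*(41) + 3*(-29) = -128; iterating: f(2)=-128, f(3)=251, f(4)=-635, f(5)=1388, f(6)=-3293, f(7)=7457, f(8)=-17336, f(9)=39707, f(10)=-91715, f(11)=210836, f(12)=-485981, f(13)=1118489, f(14)=-2576432; answer -2576432
Part II: U1 = -2576432; r = 6; total draws C(14,3) = 364; complement C(8,3) = 56; favorable 364 - 56 = 308; P = 11/13; answer 11/13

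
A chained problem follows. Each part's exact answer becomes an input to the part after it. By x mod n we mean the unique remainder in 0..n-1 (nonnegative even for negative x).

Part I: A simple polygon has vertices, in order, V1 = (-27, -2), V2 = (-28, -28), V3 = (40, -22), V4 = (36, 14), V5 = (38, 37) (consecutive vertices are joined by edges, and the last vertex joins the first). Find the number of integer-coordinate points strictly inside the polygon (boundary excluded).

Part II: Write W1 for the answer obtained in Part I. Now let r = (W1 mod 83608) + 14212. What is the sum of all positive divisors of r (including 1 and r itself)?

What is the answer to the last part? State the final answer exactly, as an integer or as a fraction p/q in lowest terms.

26040

Part I: cross terms: (-27*-28 - -28*-2)=700, (-28*-22 - 40*-28)=1736, (40*14 - 36*-22)=1352, (36*37 - 38*14)=800, (38*-2 - -27*37)=923; twice the area = |5511| = 5511; area = 5511/2; boundary points = 1 + 2 + 4 + 1 + 13 = 21; strictly interior points = area - boundary/2 + 1 = 2746; answer 2746
Part II: W1 = 2746; r = 16958; 16958 = 2 * 61 * 139; sigma = (1 + 2) * (1 + 61) * (1 + 139) = 3 * 62 * 140 = 26040; answer 26040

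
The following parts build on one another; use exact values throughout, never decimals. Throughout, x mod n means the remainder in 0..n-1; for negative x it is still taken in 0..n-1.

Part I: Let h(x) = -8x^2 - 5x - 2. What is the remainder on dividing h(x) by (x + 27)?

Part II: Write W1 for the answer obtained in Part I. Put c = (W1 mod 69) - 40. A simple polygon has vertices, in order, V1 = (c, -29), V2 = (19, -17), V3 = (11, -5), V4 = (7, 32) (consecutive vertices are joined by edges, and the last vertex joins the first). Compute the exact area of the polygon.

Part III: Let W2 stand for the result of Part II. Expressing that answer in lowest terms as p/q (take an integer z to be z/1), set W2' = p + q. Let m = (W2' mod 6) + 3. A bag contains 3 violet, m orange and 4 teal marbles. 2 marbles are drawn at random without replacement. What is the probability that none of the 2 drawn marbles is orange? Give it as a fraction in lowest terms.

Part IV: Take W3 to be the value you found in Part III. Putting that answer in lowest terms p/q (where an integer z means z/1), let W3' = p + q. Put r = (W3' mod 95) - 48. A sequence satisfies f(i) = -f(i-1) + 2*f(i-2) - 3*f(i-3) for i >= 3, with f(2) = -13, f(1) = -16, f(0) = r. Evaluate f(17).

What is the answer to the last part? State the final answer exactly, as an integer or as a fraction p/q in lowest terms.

Part I: remainder = value at the root: -8*(-27)^2 - 5*(-27)^1 - 2 = (-5832) + (135) + (-2) = -5699; answer -5699
Part II: W1 = -5699; c = -12; cross terms: (-12*-17 - 19*-29)=755, (19*-5 - 11*-17)=92, (11*32 - 7*-5)=387, (7*-29 - -12*32)=181; twice the area = |1415| = 1415; area = 1415/2; answer 1415/2
Part III: W2 = 1415/2; threaded value p + q = 1417; m = 4; total draws C(11,2) = 55; favorable C(7,2) = 21; P = 21/55; answer 21/55
Part IV: W3 = 21/55; threaded value p + q = 76; r = 28; f(3) = -1*(-13) + 2*(-16) - 3*(28) = -103; iterating: f(3)=-103, f(4)=125, f(5)=-292, f(6)=851, f(7)=-1810, f(8)=4388, f(9)=-10561, f(10)=24767, f(11)=-59053, f(12)=140270, f(13)=-332677, f(14)=790376, f(15)=-1876540, f(16)=4455323, f(17)=-10579531; answer -10579531

-10579531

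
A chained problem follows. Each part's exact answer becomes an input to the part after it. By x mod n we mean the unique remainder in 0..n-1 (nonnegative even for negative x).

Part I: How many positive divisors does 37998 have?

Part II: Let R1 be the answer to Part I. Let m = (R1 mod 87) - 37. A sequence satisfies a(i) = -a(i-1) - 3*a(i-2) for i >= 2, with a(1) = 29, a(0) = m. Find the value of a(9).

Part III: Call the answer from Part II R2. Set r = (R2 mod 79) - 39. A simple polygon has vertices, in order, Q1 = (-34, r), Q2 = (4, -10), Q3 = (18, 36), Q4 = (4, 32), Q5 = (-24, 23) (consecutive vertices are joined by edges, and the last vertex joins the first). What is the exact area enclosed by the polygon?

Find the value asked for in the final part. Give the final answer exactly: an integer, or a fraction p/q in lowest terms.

1845

Part I: 37998 = 2 * 3^2 * 2111; number of divisors = (1+1) * (2+1) * (1+1) = 12; answer 12
Part II: R1 = 12; m = -25; a(2) = -1*(29) - 3*(-25) = 46; iterating: a(2)=46, a(3)=-133, a(4)=-5, a(5)=404, a(6)=-389, a(7)=-823, a(8)=1990, a(9)=479; answer 479
Part III: R2 = 479; r = -34; cross terms: (-34*-10 - 4*-34)=476, (4*36 - 18*-10)=324, (18*32 - 4*36)=432, (4*23 - -24*32)=860, (-24*-34 - -34*23)=1598; twice the area = |3690| = 3690; area = 1845; answer 1845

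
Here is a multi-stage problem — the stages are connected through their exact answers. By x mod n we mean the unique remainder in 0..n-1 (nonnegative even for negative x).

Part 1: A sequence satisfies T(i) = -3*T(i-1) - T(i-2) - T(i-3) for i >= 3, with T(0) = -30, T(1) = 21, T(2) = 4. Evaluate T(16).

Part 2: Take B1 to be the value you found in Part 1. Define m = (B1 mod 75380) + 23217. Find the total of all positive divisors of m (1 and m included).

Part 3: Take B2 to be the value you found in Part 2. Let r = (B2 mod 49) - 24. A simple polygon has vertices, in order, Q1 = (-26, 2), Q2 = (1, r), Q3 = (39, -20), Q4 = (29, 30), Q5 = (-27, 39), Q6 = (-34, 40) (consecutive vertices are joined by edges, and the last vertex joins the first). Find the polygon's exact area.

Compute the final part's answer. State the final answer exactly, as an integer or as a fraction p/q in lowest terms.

1696

Part 1: T(3) = -3*(4) - 1*(21) - 1*(-30) = -3; iterating: T(3)=-3, T(4)=-16, T(5)=47, T(6)=-122, T(7)=335, T(8)=-930, T(9)=2577, T(10)=-7136, T(11)=19761, T(12)=-54724, T(13)=151547, T(14)=-419678, T(15)=1162211, T(16)=-3218502; answer -3218502
Part 2: B1 = -3218502; m = 46055; 46055 = 5 * 61 * 151; sigma = (1 + 5) * (1 + 61) * (1 + 151) = 6 * 62 * 152 = 56544; answer 56544
Part 3: B2 = 56544; r = 23; cross terms: (-26*23 - 1*2)=-600, (1*-20 - 39*23)=-917, (39*30 - 29*-20)=1750, (29*39 - -27*30)=1941, (-27*40 - -34*39)=246, (-34*2 - -26*40)=972; twice the area = |3392| = 3392; area = 1696; answer 1696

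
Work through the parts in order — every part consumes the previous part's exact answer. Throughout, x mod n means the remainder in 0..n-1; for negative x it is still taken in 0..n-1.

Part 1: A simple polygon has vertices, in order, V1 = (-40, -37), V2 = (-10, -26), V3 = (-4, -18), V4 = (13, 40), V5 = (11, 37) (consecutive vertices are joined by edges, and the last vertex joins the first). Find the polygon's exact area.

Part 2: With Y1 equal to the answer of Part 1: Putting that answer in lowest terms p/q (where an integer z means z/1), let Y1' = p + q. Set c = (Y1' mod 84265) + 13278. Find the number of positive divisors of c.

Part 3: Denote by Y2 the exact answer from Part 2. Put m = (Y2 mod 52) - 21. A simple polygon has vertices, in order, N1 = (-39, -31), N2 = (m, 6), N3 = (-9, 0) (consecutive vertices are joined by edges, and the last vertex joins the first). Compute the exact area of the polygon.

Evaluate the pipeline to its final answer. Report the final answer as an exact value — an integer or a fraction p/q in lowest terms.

152

Part 1: cross terms: (-40*-26 - -10*-37)=670, (-10*-18 - -4*-26)=76, (-4*40 - 13*-18)=74, (13*37 - 11*40)=41, (11*-37 - -40*37)=1073; twice the area = |1934| = 1934; area = 967; answer 967
Part 2: Y1 = 967; threaded value p + q = 968; c = 14246; 14246 = 2 * 17 * 419; number of divisors = (1+1) * (1+1) * (1+1) = 8; answer 8
Part 3: Y2 = 8; m = -13; cross terms: (-39*6 - -13*-31)=-637, (-13*0 - -9*6)=54, (-9*-31 - -39*0)=279; twice the area = |-304| = 304; area = 152; answer 152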